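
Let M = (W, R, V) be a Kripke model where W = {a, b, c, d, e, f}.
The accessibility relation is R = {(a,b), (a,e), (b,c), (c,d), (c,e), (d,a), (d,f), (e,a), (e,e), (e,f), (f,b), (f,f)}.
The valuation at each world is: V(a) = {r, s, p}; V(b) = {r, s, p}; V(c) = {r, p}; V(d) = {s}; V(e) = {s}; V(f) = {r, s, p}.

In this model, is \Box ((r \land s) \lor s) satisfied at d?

At d: \Box ((r \land s) \lor s) requires (r \land s) \lor s at every successor {a, f}.
  At a: (r \land s) \lor s is true.
  At f: (r \land s) \lor s is true.
So \Box ((r \land s) \lor s) is true at d.

Yes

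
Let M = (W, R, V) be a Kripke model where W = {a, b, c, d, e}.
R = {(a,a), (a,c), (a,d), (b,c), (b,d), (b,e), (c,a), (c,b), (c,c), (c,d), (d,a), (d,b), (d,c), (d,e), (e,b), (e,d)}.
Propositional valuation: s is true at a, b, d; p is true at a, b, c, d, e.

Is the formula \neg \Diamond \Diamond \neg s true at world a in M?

At a: \Diamond \Diamond \neg s is true, so \neg \Diamond \Diamond \neg s is false.
  At a: \Diamond \Diamond \neg s requires \Diamond \neg s at some successor in {a, c, d}.
    \Diamond \neg s holds at a, so \Diamond \Diamond \neg s is true at a.
      At a: \Diamond \neg s requires \neg s at some successor in {a, c, d}.
        \neg s holds at c, so \Diamond \neg s is true at a.

No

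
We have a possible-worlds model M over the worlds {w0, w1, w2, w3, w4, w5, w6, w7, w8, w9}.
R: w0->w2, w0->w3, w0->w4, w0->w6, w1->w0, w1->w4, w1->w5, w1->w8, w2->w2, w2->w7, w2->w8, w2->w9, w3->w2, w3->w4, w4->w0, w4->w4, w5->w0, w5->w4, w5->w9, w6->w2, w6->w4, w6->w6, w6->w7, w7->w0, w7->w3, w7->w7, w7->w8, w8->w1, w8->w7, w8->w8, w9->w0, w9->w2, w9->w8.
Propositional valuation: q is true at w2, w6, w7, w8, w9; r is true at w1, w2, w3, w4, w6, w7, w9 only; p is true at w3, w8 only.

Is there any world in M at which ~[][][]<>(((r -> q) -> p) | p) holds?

No

Let φ = ~[][][]<>(((r -> q) -> p) | p). Evaluate φ at each world:
  w0 (successors {w2, w3, w4, w6}): φ is false.
  w1 (successors {w0, w4, w5, w8}): φ is false.
  w2 (successors {w2, w7, w8, w9}): φ is false.
  w3 (successors {w2, w4}): φ is false.
  w4 (successors {w0, w4}): φ is false.
  w5 (successors {w0, w4, w9}): φ is false.
  w6 (successors {w2, w4, w6, w7}): φ is false.
  w7 (successors {w0, w3, w7, w8}): φ is false.
  w8 (successors {w1, w7, w8}): φ is false.
  w9 (successors {w0, w2, w8}): φ is false.
For instance, at w3:
  At w3: [][][]<>(((r -> q) -> p) | p) is true, so ~[][][]<>(((r -> q) -> p) | p) is false.
    At w3: [][][]<>(((r -> q) -> p) | p) requires [][]<>(((r -> q) -> p) | p) at every successor {w2, w4}.
      At w2: [][]<>(((r -> q) -> p) | p) is true.
      At w4: [][]<>(((r -> q) -> p) | p) is true.
    So [][][]<>(((r -> q) -> p) | p) is true at w3.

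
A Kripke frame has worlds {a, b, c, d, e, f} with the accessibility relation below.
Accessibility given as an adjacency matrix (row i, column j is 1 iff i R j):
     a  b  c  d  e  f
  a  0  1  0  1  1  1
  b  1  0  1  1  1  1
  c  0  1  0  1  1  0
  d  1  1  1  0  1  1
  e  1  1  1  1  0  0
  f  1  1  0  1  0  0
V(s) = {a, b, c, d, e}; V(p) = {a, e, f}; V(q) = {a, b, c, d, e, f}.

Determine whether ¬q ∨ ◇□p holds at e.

No

Recall that □ψ holds at a world iff ψ holds at every accessible world, and ◇ψ holds iff ψ holds at some accessible world.
At e: ¬q is false, ◇□p is false, so ¬q ∨ ◇□p is false.
  At e: ◇□p requires □p at some successor in {a, b, c, d}.
    At a: □p is false.
    At b: □p is false.
    At c: □p is false.
    At d: □p is false.
  So ◇□p is false at e.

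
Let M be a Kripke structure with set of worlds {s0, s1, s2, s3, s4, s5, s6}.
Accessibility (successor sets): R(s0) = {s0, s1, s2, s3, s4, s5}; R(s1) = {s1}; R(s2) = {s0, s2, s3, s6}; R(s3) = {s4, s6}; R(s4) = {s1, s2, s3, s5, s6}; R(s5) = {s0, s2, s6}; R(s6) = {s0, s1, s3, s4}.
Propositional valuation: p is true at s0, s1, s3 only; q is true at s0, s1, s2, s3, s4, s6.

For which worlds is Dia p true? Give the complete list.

Recall that Dia ψ holds at a world iff ψ holds at some accessible world.
Let φ = Dia p. Evaluate φ at each world:
  s0 (successors {s0, s1, s2, s3, s4, s5}): φ is true.
  s1 (successors {s1}): φ is true.
  s2 (successors {s0, s2, s3, s6}): φ is true.
  s3 (successors {s4, s6}): φ is false.
  s4 (successors {s1, s2, s3, s5, s6}): φ is true.
  s5 (successors {s0, s2, s6}): φ is true.
  s6 (successors {s0, s1, s3, s4}): φ is true.
For instance, at s5:
  At s5: Dia p requires p at some successor in {s0, s2, s6}.
    p holds at s0, so Dia p is true at s5.
Satisfying worlds: {s0, s1, s2, s4, s5, s6}

s0, s1, s2, s4, s5, s6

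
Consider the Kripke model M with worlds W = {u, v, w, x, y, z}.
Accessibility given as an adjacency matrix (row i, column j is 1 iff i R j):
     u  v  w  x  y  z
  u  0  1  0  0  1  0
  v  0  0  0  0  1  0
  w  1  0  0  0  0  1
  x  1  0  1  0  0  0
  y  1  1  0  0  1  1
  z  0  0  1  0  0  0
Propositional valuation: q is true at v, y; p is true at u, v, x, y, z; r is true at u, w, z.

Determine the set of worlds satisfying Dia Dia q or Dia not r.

u, v, w, x, y

Let φ = Dia Dia q or Dia not r. Evaluate φ at each world:
  u (successors {v, y}): φ is true.
  v (successors {y}): φ is true.
  w (successors {u, z}): φ is true.
  x (successors {u, w}): φ is true.
  y (successors {u, v, y, z}): φ is true.
  z (successors {w}): φ is false.
For instance, at u:
  At u: Dia Dia q is true, Dia not r is true, so Dia Dia q or Dia not r is true.
    At u: Dia Dia q requires Dia q at some successor in {v, y}.
      Dia q holds at v, so Dia Dia q is true at u.
    At u: Dia not r requires not r at some successor in {v, y}.
      not r holds at v, so Dia not r is true at u.
Satisfying worlds: {u, v, w, x, y}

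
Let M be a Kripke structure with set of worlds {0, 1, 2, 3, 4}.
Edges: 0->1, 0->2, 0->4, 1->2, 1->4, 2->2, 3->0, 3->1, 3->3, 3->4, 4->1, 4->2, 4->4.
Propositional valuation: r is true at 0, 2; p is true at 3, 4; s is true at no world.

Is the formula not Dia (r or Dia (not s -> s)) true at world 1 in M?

Recall that Dia ψ holds at a world iff ψ holds at some accessible world.
At 1: Dia (r or Dia (not s -> s)) is true, so not Dia (r or Dia (not s -> s)) is false.
  At 1: Dia (r or Dia (not s -> s)) requires r or Dia (not s -> s) at some successor in {2, 4}.
    r or Dia (not s -> s) holds at 2, so Dia (r or Dia (not s -> s)) is true at 1.
      At 2: r is true, Dia (not s -> s) is false, so r or Dia (not s -> s) is true.

No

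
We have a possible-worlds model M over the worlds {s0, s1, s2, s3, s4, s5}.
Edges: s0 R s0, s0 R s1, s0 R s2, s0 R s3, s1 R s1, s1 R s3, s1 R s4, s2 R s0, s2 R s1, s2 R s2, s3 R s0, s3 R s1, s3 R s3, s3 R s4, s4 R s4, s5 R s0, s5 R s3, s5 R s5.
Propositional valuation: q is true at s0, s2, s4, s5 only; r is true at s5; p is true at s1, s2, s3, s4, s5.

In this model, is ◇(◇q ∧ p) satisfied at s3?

Yes

At s3: ◇(◇q ∧ p) requires ◇q ∧ p at some successor in {s0, s1, s3, s4}.
  ◇q ∧ p holds at s1, so ◇(◇q ∧ p) is true at s3.
    At s1: ◇q is true, p is true, so ◇q ∧ p is true.
      At s1: ◇q requires q at some successor in {s1, s3, s4}.
        q holds at s4, so ◇q is true at s1.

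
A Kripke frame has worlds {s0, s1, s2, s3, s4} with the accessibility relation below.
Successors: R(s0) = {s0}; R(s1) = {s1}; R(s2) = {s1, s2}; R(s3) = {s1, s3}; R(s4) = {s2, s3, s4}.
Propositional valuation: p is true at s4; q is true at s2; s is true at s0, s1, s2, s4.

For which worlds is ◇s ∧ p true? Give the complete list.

s4

Let φ = ◇s ∧ p. Evaluate φ at each world:
  s0 (successors {s0}): φ is false.
  s1 (successors {s1}): φ is false.
  s2 (successors {s1, s2}): φ is false.
  s3 (successors {s1, s3}): φ is false.
  s4 (successors {s2, s3, s4}): φ is true.
For instance, at s2:
  At s2: ◇s is true, p is false, so ◇s ∧ p is false.
    At s2: ◇s requires s at some successor in {s1, s2}.
      s holds at s1, so ◇s is true at s2.
Satisfying worlds: {s4}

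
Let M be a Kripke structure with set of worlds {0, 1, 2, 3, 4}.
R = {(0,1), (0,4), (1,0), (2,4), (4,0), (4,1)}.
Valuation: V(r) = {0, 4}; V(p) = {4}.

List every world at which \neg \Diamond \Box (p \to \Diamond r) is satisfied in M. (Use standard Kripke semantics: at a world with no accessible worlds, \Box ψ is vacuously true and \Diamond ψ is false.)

Let φ = \neg \Diamond \Box (p \to \Diamond r). Evaluate φ at each world:
  0 (successors {1, 4}): φ is false.
  1 (successors {0}): φ is false.
  2 (successors {4}): φ is false.
  3 (successors ∅): φ is true.
  4 (successors {0, 1}): φ is false.
For instance, at 4:
  At 4: \Diamond \Box (p \to \Diamond r) is true, so \neg \Diamond \Box (p \to \Diamond r) is false.
    At 4: \Diamond \Box (p \to \Diamond r) requires \Box (p \to \Diamond r) at some successor in {0, 1}.
      \Box (p \to \Diamond r) holds at 0, so \Diamond \Box (p \to \Diamond r) is true at 4.
Satisfying worlds: {3}

3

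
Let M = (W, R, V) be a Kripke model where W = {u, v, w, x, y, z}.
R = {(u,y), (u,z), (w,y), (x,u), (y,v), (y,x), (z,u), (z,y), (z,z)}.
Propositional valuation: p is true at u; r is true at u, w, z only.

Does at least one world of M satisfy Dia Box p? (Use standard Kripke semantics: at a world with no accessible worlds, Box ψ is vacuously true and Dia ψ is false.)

Yes

Let φ = Dia Box p. Evaluate φ at each world:
  u (successors {y, z}): φ is false.
  v (successors ∅): φ is false.
  w (successors {y}): φ is false.
  x (successors {u}): φ is false.
  y (successors {v, x}): φ is true.
  z (successors {u, y, z}): φ is false.
Detail at y (witness):
  At y: Dia Box p requires Box p at some successor in {v, x}.
    Box p holds at v, so Dia Box p is true at y.
      At v: no accessible worlds, so Box p holds vacuously.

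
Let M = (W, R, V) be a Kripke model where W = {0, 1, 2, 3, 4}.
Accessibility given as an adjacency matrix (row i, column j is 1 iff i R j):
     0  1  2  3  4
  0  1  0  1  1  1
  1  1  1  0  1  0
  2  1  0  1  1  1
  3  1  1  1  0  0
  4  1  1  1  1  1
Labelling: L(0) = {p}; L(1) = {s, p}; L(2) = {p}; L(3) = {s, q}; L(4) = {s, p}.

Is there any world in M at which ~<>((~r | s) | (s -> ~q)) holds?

Let φ = ~<>((~r | s) | (s -> ~q)). Evaluate φ at each world:
  0 (successors {0, 2, 3, 4}): φ is false.
  1 (successors {0, 1, 3}): φ is false.
  2 (successors {0, 2, 3, 4}): φ is false.
  3 (successors {0, 1, 2}): φ is false.
  4 (successors {0, 1, 2, 3, 4}): φ is false.
For instance, at 0:
  At 0: <>((~r | s) | (s -> ~q)) is true, so ~<>((~r | s) | (s -> ~q)) is false.
    At 0: <>((~r | s) | (s -> ~q)) requires (~r | s) | (s -> ~q) at some successor in {0, 2, 3, 4}.
      (~r | s) | (s -> ~q) holds at 0, so <>((~r | s) | (s -> ~q)) is true at 0.

No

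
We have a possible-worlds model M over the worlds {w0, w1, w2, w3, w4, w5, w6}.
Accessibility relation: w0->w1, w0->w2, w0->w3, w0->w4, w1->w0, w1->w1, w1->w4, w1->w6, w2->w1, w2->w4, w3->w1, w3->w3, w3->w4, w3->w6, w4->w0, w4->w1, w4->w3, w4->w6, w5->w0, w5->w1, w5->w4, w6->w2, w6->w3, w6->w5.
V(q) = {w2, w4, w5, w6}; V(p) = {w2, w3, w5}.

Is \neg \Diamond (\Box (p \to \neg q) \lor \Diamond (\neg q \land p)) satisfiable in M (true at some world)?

Let φ = \neg \Diamond (\Box (p \to \neg q) \lor \Diamond (\neg q \land p)). Evaluate φ at each world:
  w0 (successors {w1, w2, w3, w4}): φ is false.
  w1 (successors {w0, w1, w4, w6}): φ is false.
  w2 (successors {w1, w4}): φ is false.
  w3 (successors {w1, w3, w4, w6}): φ is false.
  w4 (successors {w0, w1, w3, w6}): φ is false.
  w5 (successors {w0, w1, w4}): φ is false.
  w6 (successors {w2, w3, w5}): φ is false.
For instance, at w2:
  At w2: \Diamond (\Box (p \to \neg q) \lor \Diamond (\neg q \land p)) is true, so \neg \Diamond (\Box (p \to \neg q) \lor \Diamond (\neg q \land p)) is false.
    At w2: \Diamond (\Box (p \to \neg q) \lor \Diamond (\neg q \land p)) requires \Box (p \to \neg q) \lor \Diamond (\neg q \land p) at some successor in {w1, w4}.
      \Box (p \to \neg q) \lor \Diamond (\neg q \land p) holds at w1, so \Diamond (\Box (p \to \neg q) \lor \Diamond (\neg q \land p)) is true at w2.

No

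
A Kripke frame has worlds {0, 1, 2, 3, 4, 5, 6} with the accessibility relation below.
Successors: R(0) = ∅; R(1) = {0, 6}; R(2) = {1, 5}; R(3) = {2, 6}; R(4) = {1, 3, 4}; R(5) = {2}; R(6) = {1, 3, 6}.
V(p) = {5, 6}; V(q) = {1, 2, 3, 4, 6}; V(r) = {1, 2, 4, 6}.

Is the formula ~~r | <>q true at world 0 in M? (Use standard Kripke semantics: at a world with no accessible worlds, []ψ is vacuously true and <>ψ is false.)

No

At 0: ~~r is false, <>q is false, so ~~r | <>q is false.
  At 0: no accessible worlds, so <>q is false.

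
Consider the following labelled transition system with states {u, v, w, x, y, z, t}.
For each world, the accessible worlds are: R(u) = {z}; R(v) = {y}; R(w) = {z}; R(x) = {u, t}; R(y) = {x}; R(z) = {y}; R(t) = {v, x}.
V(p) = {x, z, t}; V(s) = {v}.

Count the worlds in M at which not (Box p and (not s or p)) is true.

4

Let φ = not (Box p and (not s or p)). Evaluate φ at each world:
  u (successors {z}): φ is false.
  v (successors {y}): φ is true.
  w (successors {z}): φ is false.
  x (successors {u, t}): φ is true.
  y (successors {x}): φ is false.
  z (successors {y}): φ is true.
  t (successors {v, x}): φ is true.
For instance, at v:
  At v: Box p and (not s or p) is false, so not (Box p and (not s or p)) is true.
    At v: Box p is false, not s or p is false, so Box p and (not s or p) is false.
      At v: Box p requires p at every successor {y}.
        p fails at y, so Box p is false at v.
Satisfying worlds: {v, x, z, t}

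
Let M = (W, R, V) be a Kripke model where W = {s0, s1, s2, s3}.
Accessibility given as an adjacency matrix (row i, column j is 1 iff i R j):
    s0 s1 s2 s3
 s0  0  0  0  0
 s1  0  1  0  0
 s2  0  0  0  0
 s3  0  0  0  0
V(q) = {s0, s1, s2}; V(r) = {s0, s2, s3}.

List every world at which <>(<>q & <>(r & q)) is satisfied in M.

none

Let φ = <>(<>q & <>(r & q)). Evaluate φ at each world:
  s0 (successors ∅): φ is false.
  s1 (successors {s1}): φ is false.
  s2 (successors ∅): φ is false.
  s3 (successors ∅): φ is false.
For instance, at s1:
  At s1: <>(<>q & <>(r & q)) requires <>q & <>(r & q) at some successor in {s1}.
    At s1: <>q & <>(r & q) is false.
  So <>(<>q & <>(r & q)) is false at s1.
Satisfying worlds: none.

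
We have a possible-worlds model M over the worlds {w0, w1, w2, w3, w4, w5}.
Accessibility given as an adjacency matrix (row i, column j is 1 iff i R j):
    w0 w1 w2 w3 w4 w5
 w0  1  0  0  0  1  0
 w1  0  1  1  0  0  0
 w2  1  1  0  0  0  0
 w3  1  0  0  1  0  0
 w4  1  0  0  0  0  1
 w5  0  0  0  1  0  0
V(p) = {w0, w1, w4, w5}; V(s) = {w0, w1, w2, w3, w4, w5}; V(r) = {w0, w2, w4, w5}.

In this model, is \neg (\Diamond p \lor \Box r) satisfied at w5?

Recall that \Box ψ holds at a world iff ψ holds at every accessible world, and \Diamond ψ holds iff ψ holds at some accessible world.
At w5: \Diamond p \lor \Box r is false, so \neg (\Diamond p \lor \Box r) is true.
  At w5: \Diamond p is false, \Box r is false, so \Diamond p \lor \Box r is false.
    At w5: \Diamond p requires p at some successor in {w3}.
      At w3: p is false.
    So \Diamond p is false at w5.
    At w5: \Box r requires r at every successor {w3}.
      r fails at w3, so \Box r is false at w5.

Yes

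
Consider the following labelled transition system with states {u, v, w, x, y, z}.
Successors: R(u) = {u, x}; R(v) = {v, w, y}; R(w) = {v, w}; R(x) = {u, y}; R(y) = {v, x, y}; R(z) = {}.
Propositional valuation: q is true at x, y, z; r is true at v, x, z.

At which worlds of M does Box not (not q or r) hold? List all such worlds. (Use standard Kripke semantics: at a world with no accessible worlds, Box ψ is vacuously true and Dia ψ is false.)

z

Let φ = Box not (not q or r). Evaluate φ at each world:
  u (successors {u, x}): φ is false.
  v (successors {v, w, y}): φ is false.
  w (successors {v, w}): φ is false.
  x (successors {u, y}): φ is false.
  y (successors {v, x, y}): φ is false.
  z (successors ∅): φ is true.
For instance, at u:
  At u: Box not (not q or r) requires not (not q or r) at every successor {u, x}.
    not (not q or r) fails at u, so Box not (not q or r) is false at u.
Satisfying worlds: {z}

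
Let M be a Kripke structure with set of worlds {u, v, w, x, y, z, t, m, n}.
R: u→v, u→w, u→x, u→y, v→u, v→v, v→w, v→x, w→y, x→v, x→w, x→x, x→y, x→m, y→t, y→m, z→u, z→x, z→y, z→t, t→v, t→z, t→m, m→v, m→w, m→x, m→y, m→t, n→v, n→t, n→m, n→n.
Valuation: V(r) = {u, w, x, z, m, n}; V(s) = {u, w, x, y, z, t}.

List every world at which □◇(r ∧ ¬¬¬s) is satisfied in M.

w

Recall that □ψ holds at a world iff ψ holds at every accessible world, and ◇ψ holds iff ψ holds at some accessible world.
Let φ = □◇(r ∧ ¬¬¬s). Evaluate φ at each world:
  u (successors {v, w, x, y}): φ is false.
  v (successors {u, v, w, x}): φ is false.
  w (successors {y}): φ is true.
  x (successors {v, w, x, y, m}): φ is false.
  y (successors {t, m}): φ is false.
  z (successors {u, x, y, t}): φ is false.
  t (successors {v, z, m}): φ is false.
  m (successors {v, w, x, y, t}): φ is false.
  n (successors {v, t, m, n}): φ is false.
For instance, at t:
  At t: □◇(r ∧ ¬¬¬s) requires ◇(r ∧ ¬¬¬s) at every successor {v, z, m}.
    ◇(r ∧ ¬¬¬s) fails at v, so □◇(r ∧ ¬¬¬s) is false at t.
      At v: ◇(r ∧ ¬¬¬s) requires r ∧ ¬¬¬s at some successor in {u, v, w, x}.
        At u: r ∧ ¬¬¬s is false.
        At v: r ∧ ¬¬¬s is false.
        At w: r ∧ ¬¬¬s is false.
        At x: r ∧ ¬¬¬s is false.
      So ◇(r ∧ ¬¬¬s) is false at v.
Satisfying worlds: {w}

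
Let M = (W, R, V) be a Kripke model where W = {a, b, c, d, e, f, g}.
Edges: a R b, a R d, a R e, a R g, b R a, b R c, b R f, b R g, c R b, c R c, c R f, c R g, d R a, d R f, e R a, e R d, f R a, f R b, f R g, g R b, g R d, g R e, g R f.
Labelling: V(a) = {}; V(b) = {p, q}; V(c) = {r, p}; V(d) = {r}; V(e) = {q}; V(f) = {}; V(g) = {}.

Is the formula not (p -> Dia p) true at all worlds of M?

No

Recall that Dia ψ holds at a world iff ψ holds at some accessible world.
Let φ = not (p -> Dia p). Evaluate φ at each world:
  a (successors {b, d, e, g}): φ is false.
  b (successors {a, c, f, g}): φ is false.
  c (successors {b, c, f, g}): φ is false.
  d (successors {a, f}): φ is false.
  e (successors {a, d}): φ is false.
  f (successors {a, b, g}): φ is false.
  g (successors {b, d, e, f}): φ is false.
Detail at a (counterexample):
  At a: p -> Dia p is true, so not (p -> Dia p) is false.
    At a: p is false, Dia p is true, so p -> Dia p is true.
      At a: Dia p requires p at some successor in {b, d, e, g}.
        p holds at b, so Dia p is true at a.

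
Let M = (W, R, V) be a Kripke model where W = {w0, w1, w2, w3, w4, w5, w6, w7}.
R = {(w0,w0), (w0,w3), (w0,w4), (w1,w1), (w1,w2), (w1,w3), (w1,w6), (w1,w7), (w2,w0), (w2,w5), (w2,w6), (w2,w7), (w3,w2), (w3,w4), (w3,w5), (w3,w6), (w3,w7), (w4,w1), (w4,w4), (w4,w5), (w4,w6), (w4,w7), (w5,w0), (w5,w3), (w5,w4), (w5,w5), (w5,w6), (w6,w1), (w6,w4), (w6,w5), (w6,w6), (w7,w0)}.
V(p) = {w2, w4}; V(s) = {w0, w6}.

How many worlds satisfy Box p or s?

Recall that Box ψ holds at a world iff ψ holds at every accessible world, and Dia ψ holds iff ψ holds at some accessible world.
Let φ = Box p or s. Evaluate φ at each world:
  w0 (successors {w0, w3, w4}): φ is true.
  w1 (successors {w1, w2, w3, w6, w7}): φ is false.
  w2 (successors {w0, w5, w6, w7}): φ is false.
  w3 (successors {w2, w4, w5, w6, w7}): φ is false.
  w4 (successors {w1, w4, w5, w6, w7}): φ is false.
  w5 (successors {w0, w3, w4, w5, w6}): φ is false.
  w6 (successors {w1, w4, w5, w6}): φ is true.
  w7 (successors {w0}): φ is false.
For instance, at w2:
  At w2: Box p is false, s is false, so Box p or s is false.
    At w2: Box p requires p at every successor {w0, w5, w6, w7}.
      p fails at w0, so Box p is false at w2.
Satisfying worlds: {w0, w6}

2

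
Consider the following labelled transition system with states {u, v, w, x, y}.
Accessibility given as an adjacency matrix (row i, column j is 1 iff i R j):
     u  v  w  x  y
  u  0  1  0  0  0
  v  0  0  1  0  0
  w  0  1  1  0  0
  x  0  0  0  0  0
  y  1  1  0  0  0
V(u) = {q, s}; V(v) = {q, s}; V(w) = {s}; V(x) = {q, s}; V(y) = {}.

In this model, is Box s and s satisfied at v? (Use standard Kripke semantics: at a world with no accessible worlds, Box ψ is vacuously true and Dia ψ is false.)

Yes

At v: Box s is true, s is true, so Box s and s is true.
  At v: Box s requires s at every successor {w}.
    At w: s is true.
  So Box s is true at v.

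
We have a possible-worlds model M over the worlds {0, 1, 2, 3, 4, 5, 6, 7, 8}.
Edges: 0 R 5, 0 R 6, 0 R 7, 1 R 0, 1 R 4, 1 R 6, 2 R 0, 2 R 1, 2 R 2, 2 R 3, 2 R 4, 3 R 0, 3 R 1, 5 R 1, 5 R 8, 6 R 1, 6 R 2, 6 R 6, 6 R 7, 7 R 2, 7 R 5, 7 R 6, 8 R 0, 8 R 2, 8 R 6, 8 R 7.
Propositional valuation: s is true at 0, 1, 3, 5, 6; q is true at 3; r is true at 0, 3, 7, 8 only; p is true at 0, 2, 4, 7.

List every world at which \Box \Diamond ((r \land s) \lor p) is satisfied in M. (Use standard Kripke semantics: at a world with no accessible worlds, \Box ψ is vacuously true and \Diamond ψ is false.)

Let φ = \Box \Diamond ((r \land s) \lor p). Evaluate φ at each world:
  0 (successors {5, 6, 7}): φ is false.
  1 (successors {0, 4, 6}): φ is false.
  2 (successors {0, 1, 2, 3, 4}): φ is false.
  3 (successors {0, 1}): φ is true.
  4 (successors ∅): φ is true.
  5 (successors {1, 8}): φ is true.
  6 (successors {1, 2, 6, 7}): φ is true.
  7 (successors {2, 5, 6}): φ is false.
  8 (successors {0, 2, 6, 7}): φ is true.
For instance, at 2:
  At 2: \Box \Diamond ((r \land s) \lor p) requires \Diamond ((r \land s) \lor p) at every successor {0, 1, 2, 3, 4}.
    \Diamond ((r \land s) \lor p) fails at 4, so \Box \Diamond ((r \land s) \lor p) is false at 2.
      At 4: no accessible worlds, so \Diamond ((r \land s) \lor p) is false.
Satisfying worlds: {3, 4, 5, 6, 8}

3, 4, 5, 6, 8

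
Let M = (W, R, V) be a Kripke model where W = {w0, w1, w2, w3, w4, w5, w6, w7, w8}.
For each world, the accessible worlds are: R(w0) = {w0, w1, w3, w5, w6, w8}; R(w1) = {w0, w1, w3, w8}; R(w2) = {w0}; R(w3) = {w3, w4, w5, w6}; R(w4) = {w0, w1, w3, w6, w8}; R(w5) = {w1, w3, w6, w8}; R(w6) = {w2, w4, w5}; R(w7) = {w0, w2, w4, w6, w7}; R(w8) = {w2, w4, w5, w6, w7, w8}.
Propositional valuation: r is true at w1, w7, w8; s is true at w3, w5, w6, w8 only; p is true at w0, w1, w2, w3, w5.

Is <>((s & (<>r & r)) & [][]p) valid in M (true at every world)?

No

Let φ = <>((s & (<>r & r)) & [][]p). Evaluate φ at each world:
  w0 (successors {w0, w1, w3, w5, w6, w8}): φ is false.
  w1 (successors {w0, w1, w3, w8}): φ is false.
  w2 (successors {w0}): φ is false.
  w3 (successors {w3, w4, w5, w6}): φ is false.
  w4 (successors {w0, w1, w3, w6, w8}): φ is false.
  w5 (successors {w1, w3, w6, w8}): φ is false.
  w6 (successors {w2, w4, w5}): φ is false.
  w7 (successors {w0, w2, w4, w6, w7}): φ is false.
  w8 (successors {w2, w4, w5, w6, w7, w8}): φ is false.
Detail at w0 (counterexample):
  At w0: <>((s & (<>r & r)) & [][]p) requires (s & (<>r & r)) & [][]p at some successor in {w0, w1, w3, w5, w6, w8}.
    At w0: (s & (<>r & r)) & [][]p is false.
    At w1: (s & (<>r & r)) & [][]p is false.
    At w3: (s & (<>r & r)) & [][]p is false.
    At w5: (s & (<>r & r)) & [][]p is false.
    At w6: (s & (<>r & r)) & [][]p is false.
    At w8: (s & (<>r & r)) & [][]p is false.
  So <>((s & (<>r & r)) & [][]p) is false at w0.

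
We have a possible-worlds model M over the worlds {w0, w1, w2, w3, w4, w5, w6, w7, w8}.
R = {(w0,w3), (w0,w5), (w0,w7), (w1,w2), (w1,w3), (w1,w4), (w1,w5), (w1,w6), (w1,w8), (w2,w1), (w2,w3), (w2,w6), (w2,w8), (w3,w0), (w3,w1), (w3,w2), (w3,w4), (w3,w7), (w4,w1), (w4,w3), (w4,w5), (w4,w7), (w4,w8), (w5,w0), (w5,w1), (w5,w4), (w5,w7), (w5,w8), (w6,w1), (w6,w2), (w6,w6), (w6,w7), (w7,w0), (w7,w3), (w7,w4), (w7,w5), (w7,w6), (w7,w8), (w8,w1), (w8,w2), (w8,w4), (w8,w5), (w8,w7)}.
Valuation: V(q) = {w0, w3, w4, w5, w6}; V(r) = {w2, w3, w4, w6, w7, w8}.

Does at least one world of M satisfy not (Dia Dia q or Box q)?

No

Recall that Box ψ holds at a world iff ψ holds at every accessible world, and Dia ψ holds iff ψ holds at some accessible world.
Let φ = not (Dia Dia q or Box q). Evaluate φ at each world:
  w0 (successors {w3, w5, w7}): φ is false.
  w1 (successors {w2, w3, w4, w5, w6, w8}): φ is false.
  w2 (successors {w1, w3, w6, w8}): φ is false.
  w3 (successors {w0, w1, w2, w4, w7}): φ is false.
  w4 (successors {w1, w3, w5, w7, w8}): φ is false.
  w5 (successors {w0, w1, w4, w7, w8}): φ is false.
  w6 (successors {w1, w2, w6, w7}): φ is false.
  w7 (successors {w0, w3, w4, w5, w6, w8}): φ is false.
  w8 (successors {w1, w2, w4, w5, w7}): φ is false.
For instance, at w3:
  At w3: Dia Dia q or Box q is true, so not (Dia Dia q or Box q) is false.
    At w3: Dia Dia q is true, Box q is false, so Dia Dia q or Box q is true.
      At w3: Dia Dia q requires Dia q at some successor in {w0, w1, w2, w4, w7}.
        Dia q holds at w0, so Dia Dia q is true at w3.
      At w3: Box q requires q at every successor {w0, w1, w2, w4, w7}.
        q fails at w1, so Box q is false at w3.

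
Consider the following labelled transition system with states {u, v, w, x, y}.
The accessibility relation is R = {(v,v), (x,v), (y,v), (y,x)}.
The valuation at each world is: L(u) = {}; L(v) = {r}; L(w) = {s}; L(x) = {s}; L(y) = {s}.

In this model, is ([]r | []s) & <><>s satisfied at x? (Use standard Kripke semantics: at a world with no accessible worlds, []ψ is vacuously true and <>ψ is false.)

No

At x: []r | []s is true, <><>s is false, so ([]r | []s) & <><>s is false.
  At x: []r is true, []s is false, so []r | []s is true.
    At x: []r requires r at every successor {v}.
      At v: r is true.
    So []r is true at x.
    At x: []s requires s at every successor {v}.
      s fails at v, so []s is false at x.
  At x: <><>s requires <>s at some successor in {v}.
    At v: <>s is false.
  So <><>s is false at x.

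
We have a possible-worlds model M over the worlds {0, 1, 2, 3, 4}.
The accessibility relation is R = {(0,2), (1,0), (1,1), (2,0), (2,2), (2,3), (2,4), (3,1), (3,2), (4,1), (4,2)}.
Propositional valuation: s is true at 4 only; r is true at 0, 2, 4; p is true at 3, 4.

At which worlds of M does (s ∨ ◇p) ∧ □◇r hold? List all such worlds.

2, 4

Let φ = (s ∨ ◇p) ∧ □◇r. Evaluate φ at each world:
  0 (successors {2}): φ is false.
  1 (successors {0, 1}): φ is false.
  2 (successors {0, 2, 3, 4}): φ is true.
  3 (successors {1, 2}): φ is false.
  4 (successors {1, 2}): φ is true.
For instance, at 2:
  At 2: s ∨ ◇p is true, □◇r is true, so (s ∨ ◇p) ∧ □◇r is true.
    At 2: s is false, ◇p is true, so s ∨ ◇p is true.
      At 2: ◇p requires p at some successor in {0, 2, 3, 4}.
        p holds at 3, so ◇p is true at 2.
    At 2: □◇r requires ◇r at every successor {0, 2, 3, 4}.
      At 0: ◇r is true.
      At 2: ◇r is true.
      At 3: ◇r is true.
      At 4: ◇r is true.
    So □◇r is true at 2.
Satisfying worlds: {2, 4}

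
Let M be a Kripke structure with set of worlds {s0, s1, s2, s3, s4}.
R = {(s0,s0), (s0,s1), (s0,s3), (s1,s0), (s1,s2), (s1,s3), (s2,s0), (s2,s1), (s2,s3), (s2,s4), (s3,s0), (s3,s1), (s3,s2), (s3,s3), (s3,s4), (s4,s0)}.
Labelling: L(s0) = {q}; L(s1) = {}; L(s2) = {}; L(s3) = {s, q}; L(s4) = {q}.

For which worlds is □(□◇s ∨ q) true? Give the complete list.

s0, s2, s4

Let φ = □(□◇s ∨ q). Evaluate φ at each world:
  s0 (successors {s0, s1, s3}): φ is true.
  s1 (successors {s0, s2, s3}): φ is false.
  s2 (successors {s0, s1, s3, s4}): φ is true.
  s3 (successors {s0, s1, s2, s3, s4}): φ is false.
  s4 (successors {s0}): φ is true.
For instance, at s4:
  At s4: □(□◇s ∨ q) requires □◇s ∨ q at every successor {s0}.
      At s0: □◇s is true, q is true, so □◇s ∨ q is true.
  So □(□◇s ∨ q) is true at s4.
Satisfying worlds: {s0, s2, s4}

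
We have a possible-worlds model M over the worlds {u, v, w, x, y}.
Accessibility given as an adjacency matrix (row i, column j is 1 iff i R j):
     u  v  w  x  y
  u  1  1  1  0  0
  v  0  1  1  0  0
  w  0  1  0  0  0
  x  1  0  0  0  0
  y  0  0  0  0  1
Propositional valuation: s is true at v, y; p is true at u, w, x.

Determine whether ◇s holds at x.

No

At x: ◇s requires s at some successor in {u}.
  At u: s is false.
So ◇s is false at x.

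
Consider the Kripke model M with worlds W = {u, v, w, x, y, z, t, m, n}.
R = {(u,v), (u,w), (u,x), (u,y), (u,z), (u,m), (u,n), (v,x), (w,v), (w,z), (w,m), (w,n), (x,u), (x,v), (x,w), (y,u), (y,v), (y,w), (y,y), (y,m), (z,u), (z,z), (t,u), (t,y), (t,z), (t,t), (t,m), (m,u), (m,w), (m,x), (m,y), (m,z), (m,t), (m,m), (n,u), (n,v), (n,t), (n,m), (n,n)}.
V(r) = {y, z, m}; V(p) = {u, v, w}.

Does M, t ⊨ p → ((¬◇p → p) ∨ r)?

At t: p is false, (¬◇p → p) ∨ r is true, so p → ((¬◇p → p) ∨ r) is true.
  At t: ¬◇p → p is true, r is false, so (¬◇p → p) ∨ r is true.
    At t: ¬◇p is false, p is false, so ¬◇p → p is true.
      At t: ◇p is true, so ¬◇p is false.

Yes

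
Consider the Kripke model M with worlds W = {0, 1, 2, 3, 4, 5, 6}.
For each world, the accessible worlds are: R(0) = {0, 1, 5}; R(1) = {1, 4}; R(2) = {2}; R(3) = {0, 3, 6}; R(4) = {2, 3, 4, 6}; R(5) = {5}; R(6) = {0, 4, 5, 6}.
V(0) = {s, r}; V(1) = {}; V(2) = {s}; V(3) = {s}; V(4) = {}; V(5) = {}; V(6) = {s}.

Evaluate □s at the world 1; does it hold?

No

At 1: □s requires s at every successor {1, 4}.
  s fails at 1, so □s is false at 1.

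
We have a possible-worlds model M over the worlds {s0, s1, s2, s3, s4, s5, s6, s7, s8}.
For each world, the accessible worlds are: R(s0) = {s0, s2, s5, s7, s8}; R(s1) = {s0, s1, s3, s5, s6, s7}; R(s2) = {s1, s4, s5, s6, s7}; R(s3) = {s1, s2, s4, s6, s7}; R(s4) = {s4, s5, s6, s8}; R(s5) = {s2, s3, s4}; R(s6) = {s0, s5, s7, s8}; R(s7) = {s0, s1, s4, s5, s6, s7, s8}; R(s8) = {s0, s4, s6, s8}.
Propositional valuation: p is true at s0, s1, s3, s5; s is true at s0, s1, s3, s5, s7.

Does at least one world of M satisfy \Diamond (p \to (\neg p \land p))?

Let φ = \Diamond (p \to (\neg p \land p)). Evaluate φ at each world:
  s0 (successors {s0, s2, s5, s7, s8}): φ is true.
  s1 (successors {s0, s1, s3, s5, s6, s7}): φ is true.
  s2 (successors {s1, s4, s5, s6, s7}): φ is true.
  s3 (successors {s1, s2, s4, s6, s7}): φ is true.
  s4 (successors {s4, s5, s6, s8}): φ is true.
  s5 (successors {s2, s3, s4}): φ is true.
  s6 (successors {s0, s5, s7, s8}): φ is true.
  s7 (successors {s0, s1, s4, s5, s6, s7, s8}): φ is true.
  s8 (successors {s0, s4, s6, s8}): φ is true.
Detail at s0 (witness):
  At s0: \Diamond (p \to (\neg p \land p)) requires p \to (\neg p \land p) at some successor in {s0, s2, s5, s7, s8}.
    p \to (\neg p \land p) holds at s2, so \Diamond (p \to (\neg p \land p)) is true at s0.

Yes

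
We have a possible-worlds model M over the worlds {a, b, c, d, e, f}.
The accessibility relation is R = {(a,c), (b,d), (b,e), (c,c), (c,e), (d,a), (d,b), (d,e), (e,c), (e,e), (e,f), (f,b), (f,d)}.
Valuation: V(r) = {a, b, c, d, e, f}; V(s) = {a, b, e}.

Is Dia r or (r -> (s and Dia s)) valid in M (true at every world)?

Yes

Let φ = Dia r or (r -> (s and Dia s)). Evaluate φ at each world:
  a (successors {c}): φ is true.
  b (successors {d, e}): φ is true.
  c (successors {c, e}): φ is true.
  d (successors {a, b, e}): φ is true.
  e (successors {c, e, f}): φ is true.
  f (successors {b, d}): φ is true.
For instance, at b:
  At b: Dia r is true, r -> (s and Dia s) is true, so Dia r or (r -> (s and Dia s)) is true.
    At b: Dia r requires r at some successor in {d, e}.
      r holds at d, so Dia r is true at b.
    At b: r is true, s and Dia s is true, so r -> (s and Dia s) is true.
      At b: s is true, Dia s is true, so s and Dia s is true.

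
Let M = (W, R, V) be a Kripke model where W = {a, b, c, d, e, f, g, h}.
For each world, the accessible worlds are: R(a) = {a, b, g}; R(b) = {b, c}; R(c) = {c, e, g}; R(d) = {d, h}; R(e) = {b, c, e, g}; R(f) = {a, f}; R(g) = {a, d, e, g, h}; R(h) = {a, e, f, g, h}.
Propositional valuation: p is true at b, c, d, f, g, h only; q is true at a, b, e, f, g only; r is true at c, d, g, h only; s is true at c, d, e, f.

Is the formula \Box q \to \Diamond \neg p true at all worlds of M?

Yes

Let φ = \Box q \to \Diamond \neg p. Evaluate φ at each world:
  a (successors {a, b, g}): φ is true.
  b (successors {b, c}): φ is true.
  c (successors {c, e, g}): φ is true.
  d (successors {d, h}): φ is true.
  e (successors {b, c, e, g}): φ is true.
  f (successors {a, f}): φ is true.
  g (successors {a, d, e, g, h}): φ is true.
  h (successors {a, e, f, g, h}): φ is true.
For instance, at e:
  At e: \Box q is false, \Diamond \neg p is true, so \Box q \to \Diamond \neg p is true.
    At e: \Box q requires q at every successor {b, c, e, g}.
      q fails at c, so \Box q is false at e.
    At e: \Diamond \neg p requires \neg p at some successor in {b, c, e, g}.
      \neg p holds at e, so \Diamond \neg p is true at e.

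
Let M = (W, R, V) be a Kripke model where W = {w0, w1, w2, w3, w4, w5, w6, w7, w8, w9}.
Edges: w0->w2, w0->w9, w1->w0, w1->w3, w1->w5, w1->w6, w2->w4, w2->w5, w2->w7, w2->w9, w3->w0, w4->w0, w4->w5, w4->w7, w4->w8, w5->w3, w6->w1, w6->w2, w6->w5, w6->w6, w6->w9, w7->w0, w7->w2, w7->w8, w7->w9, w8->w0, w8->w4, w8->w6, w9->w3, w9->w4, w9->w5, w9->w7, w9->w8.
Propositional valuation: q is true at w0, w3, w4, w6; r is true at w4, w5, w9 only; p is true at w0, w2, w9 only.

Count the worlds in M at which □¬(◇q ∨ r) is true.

1

Let φ = □¬(◇q ∨ r). Evaluate φ at each world:
  w0 (successors {w2, w9}): φ is false.
  w1 (successors {w0, w3, w5, w6}): φ is false.
  w2 (successors {w4, w5, w7, w9}): φ is false.
  w3 (successors {w0}): φ is true.
  w4 (successors {w0, w5, w7, w8}): φ is false.
  w5 (successors {w3}): φ is false.
  w6 (successors {w1, w2, w5, w6, w9}): φ is false.
  w7 (successors {w0, w2, w8, w9}): φ is false.
  w8 (successors {w0, w4, w6}): φ is false.
  w9 (successors {w3, w4, w5, w7, w8}): φ is false.
For instance, at w7:
  At w7: □¬(◇q ∨ r) requires ¬(◇q ∨ r) at every successor {w0, w2, w8, w9}.
    ¬(◇q ∨ r) fails at w2, so □¬(◇q ∨ r) is false at w7.
      At w2: ◇q ∨ r is true, so ¬(◇q ∨ r) is false.
Satisfying worlds: {w3}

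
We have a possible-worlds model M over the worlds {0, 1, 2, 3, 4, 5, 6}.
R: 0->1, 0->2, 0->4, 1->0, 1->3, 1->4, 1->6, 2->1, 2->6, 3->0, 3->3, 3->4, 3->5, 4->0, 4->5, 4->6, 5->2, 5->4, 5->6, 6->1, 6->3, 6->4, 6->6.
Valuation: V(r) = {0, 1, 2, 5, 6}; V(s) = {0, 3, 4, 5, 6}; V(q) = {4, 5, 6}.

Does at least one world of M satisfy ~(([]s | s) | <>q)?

No

Let φ = ~(([]s | s) | <>q). Evaluate φ at each world:
  0 (successors {1, 2, 4}): φ is false.
  1 (successors {0, 3, 4, 6}): φ is false.
  2 (successors {1, 6}): φ is false.
  3 (successors {0, 3, 4, 5}): φ is false.
  4 (successors {0, 5, 6}): φ is false.
  5 (successors {2, 4, 6}): φ is false.
  6 (successors {1, 3, 4, 6}): φ is false.
For instance, at 2:
  At 2: ([]s | s) | <>q is true, so ~(([]s | s) | <>q) is false.
    At 2: []s | s is false, <>q is true, so ([]s | s) | <>q is true.
      At 2: []s is false, s is false, so []s | s is false.
      At 2: <>q requires q at some successor in {1, 6}.
        q holds at 6, so <>q is true at 2.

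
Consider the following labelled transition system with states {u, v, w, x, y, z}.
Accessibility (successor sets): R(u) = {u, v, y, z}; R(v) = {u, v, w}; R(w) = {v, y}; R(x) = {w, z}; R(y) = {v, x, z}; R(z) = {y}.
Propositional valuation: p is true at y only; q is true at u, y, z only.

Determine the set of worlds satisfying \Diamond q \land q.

Recall that \Diamond ψ holds at a world iff ψ holds at some accessible world.
Let φ = \Diamond q \land q. Evaluate φ at each world:
  u (successors {u, v, y, z}): φ is true.
  v (successors {u, v, w}): φ is false.
  w (successors {v, y}): φ is false.
  x (successors {w, z}): φ is false.
  y (successors {v, x, z}): φ is true.
  z (successors {y}): φ is true.
For instance, at u:
  At u: \Diamond q is true, q is true, so \Diamond q \land q is true.
    At u: \Diamond q requires q at some successor in {u, v, y, z}.
      q holds at u, so \Diamond q is true at u.
Satisfying worlds: {u, y, z}

u, y, z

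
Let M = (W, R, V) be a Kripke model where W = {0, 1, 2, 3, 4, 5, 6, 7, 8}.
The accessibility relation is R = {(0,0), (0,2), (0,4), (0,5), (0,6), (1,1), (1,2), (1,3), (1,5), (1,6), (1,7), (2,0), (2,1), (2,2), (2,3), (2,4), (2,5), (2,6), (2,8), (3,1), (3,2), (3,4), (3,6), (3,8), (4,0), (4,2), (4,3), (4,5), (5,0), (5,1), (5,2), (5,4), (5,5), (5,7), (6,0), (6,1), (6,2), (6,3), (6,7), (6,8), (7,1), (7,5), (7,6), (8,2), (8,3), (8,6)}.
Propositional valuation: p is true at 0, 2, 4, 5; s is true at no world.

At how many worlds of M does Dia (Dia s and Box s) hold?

0

Let φ = Dia (Dia s and Box s). Evaluate φ at each world:
  0 (successors {0, 2, 4, 5, 6}): φ is false.
  1 (successors {1, 2, 3, 5, 6, 7}): φ is false.
  2 (successors {0, 1, 2, 3, 4, 5, 6, 8}): φ is false.
  3 (successors {1, 2, 4, 6, 8}): φ is false.
  4 (successors {0, 2, 3, 5}): φ is false.
  5 (successors {0, 1, 2, 4, 5, 7}): φ is false.
  6 (successors {0, 1, 2, 3, 7, 8}): φ is false.
  7 (successors {1, 5, 6}): φ is false.
  8 (successors {2, 3, 6}): φ is false.
For instance, at 5:
  At 5: Dia (Dia s and Box s) requires Dia s and Box s at some successor in {0, 1, 2, 4, 5, 7}.
    At 0: Dia s and Box s is false.
    At 1: Dia s and Box s is false.
    At 2: Dia s and Box s is false.
    At 4: Dia s and Box s is false.
    At 5: Dia s and Box s is false.
    At 7: Dia s and Box s is false.
  So Dia (Dia s and Box s) is false at 5.
Satisfying worlds: none.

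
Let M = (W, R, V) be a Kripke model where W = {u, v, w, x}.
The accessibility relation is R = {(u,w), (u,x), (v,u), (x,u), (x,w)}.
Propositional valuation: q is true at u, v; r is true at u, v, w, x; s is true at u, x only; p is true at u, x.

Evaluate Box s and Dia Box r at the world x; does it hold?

No

Recall that Box ψ holds at a world iff ψ holds at every accessible world, and Dia ψ holds iff ψ holds at some accessible world.
At x: Box s is false, Dia Box r is true, so Box s and Dia Box r is false.
  At x: Box s requires s at every successor {u, w}.
    s fails at w, so Box s is false at x.
  At x: Dia Box r requires Box r at some successor in {u, w}.
    Box r holds at u, so Dia Box r is true at x.
      At u: Box r requires r at every successor {w, x}.
        At w: r is true.
        At x: r is true.
      So Box r is true at u.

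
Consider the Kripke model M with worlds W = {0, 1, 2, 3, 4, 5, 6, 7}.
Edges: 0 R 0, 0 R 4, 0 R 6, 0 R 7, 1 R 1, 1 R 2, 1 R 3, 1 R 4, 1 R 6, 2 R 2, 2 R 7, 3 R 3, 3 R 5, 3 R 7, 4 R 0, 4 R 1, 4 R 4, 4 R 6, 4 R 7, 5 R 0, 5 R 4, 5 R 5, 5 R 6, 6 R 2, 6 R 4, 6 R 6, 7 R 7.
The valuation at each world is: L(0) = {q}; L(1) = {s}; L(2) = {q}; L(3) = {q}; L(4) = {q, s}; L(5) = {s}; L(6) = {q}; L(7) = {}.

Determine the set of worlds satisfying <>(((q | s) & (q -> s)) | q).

Recall that <>ψ holds at a world iff ψ holds at some accessible world.
Let φ = <>(((q | s) & (q -> s)) | q). Evaluate φ at each world:
  0 (successors {0, 4, 6, 7}): φ is true.
  1 (successors {1, 2, 3, 4, 6}): φ is true.
  2 (successors {2, 7}): φ is true.
  3 (successors {3, 5, 7}): φ is true.
  4 (successors {0, 1, 4, 6, 7}): φ is true.
  5 (successors {0, 4, 5, 6}): φ is true.
  6 (successors {2, 4, 6}): φ is true.
  7 (successors {7}): φ is false.
For instance, at 4:
  At 4: <>(((q | s) & (q -> s)) | q) requires ((q | s) & (q -> s)) | q at some successor in {0, 1, 4, 6, 7}.
    ((q | s) & (q -> s)) | q holds at 0, so <>(((q | s) & (q -> s)) | q) is true at 4.
Satisfying worlds: {0, 1, 2, 3, 4, 5, 6}

0, 1, 2, 3, 4, 5, 6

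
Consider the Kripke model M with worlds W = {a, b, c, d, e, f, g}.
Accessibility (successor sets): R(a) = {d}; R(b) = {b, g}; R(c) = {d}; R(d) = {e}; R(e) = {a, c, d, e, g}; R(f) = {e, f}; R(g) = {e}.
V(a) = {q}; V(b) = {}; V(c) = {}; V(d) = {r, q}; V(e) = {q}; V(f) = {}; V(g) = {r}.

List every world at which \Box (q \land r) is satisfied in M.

a, c

Let φ = \Box (q \land r). Evaluate φ at each world:
  a (successors {d}): φ is true.
  b (successors {b, g}): φ is false.
  c (successors {d}): φ is true.
  d (successors {e}): φ is false.
  e (successors {a, c, d, e, g}): φ is false.
  f (successors {e, f}): φ is false.
  g (successors {e}): φ is false.
For instance, at d:
  At d: \Box (q \land r) requires q \land r at every successor {e}.
    q \land r fails at e, so \Box (q \land r) is false at d.
Satisfying worlds: {a, c}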